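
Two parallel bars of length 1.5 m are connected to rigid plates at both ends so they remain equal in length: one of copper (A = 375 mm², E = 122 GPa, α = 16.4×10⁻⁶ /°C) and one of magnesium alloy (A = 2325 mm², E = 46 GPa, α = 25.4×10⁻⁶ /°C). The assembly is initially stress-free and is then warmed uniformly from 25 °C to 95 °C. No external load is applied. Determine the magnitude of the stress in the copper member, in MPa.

The magnesium alloy has the larger α, so on heating it would change length more than the copper if both were free. The rigid plates force a common final length, so the magnesium alloy is put into compression and the copper into tension, with equal and opposite forces P (no external load).
Setting the final lengths equal and cancelling L: (α₁ − α₂)ΔT = P/(A₁E₁) + P/(A₂E₂).
|α₁ − α₂|·ΔT = 9×10⁻⁶ × 70 = 0.00063.
1/(A₁E₁) + 1/(A₂E₂) = 1/(375×122×10³) + 1/(2325×46×10³) = 3.121×10⁻⁸ N⁻¹.
So P = 0.00063 / 3.121×10⁻⁸ = 20.19 kN.
σ_{copper} = P/A₁ = 20190/375 = 53.83 MPa, tensile.

σ ≈ 53.8 MPa (tensile)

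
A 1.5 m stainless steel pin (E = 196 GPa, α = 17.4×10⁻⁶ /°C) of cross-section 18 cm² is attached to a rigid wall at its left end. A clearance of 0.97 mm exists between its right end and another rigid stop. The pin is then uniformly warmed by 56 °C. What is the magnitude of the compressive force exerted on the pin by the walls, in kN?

P ≈ 116 kN

If the wall were absent the pin would grow by αΔT L = 17.4×10⁻⁶ × 56 × 1500 = 1.462 mm.
This exceeds the 0.97 mm gap, so the wall pushes back. The portion of expansion that must be recovered elastically is δ_free − gap = 1.462 − 0.97 = 0.4916 mm.
That suppressed elongation corresponds to σ = E·Δ/L = 196×10³ × 0.4916/1500 = 64.24 MPa.
Force on the wall = σA = 64.24 × 1800 mm² = 115.6 kN.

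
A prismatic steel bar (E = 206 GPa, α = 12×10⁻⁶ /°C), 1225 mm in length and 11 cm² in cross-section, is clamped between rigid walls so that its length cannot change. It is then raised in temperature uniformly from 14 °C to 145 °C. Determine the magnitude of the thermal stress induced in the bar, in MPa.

σ ≈ 324 MPa (compressive)

The supports are rigid, so the total axial strain is zero. The restrained thermal strain is ε = αΔT = 12×10⁻⁶ × 131 = 1572×10⁻⁶.
Hence σ = E·αΔT = 206×10³ × 1572×10⁻⁶ = 323.8 MPa, compressive.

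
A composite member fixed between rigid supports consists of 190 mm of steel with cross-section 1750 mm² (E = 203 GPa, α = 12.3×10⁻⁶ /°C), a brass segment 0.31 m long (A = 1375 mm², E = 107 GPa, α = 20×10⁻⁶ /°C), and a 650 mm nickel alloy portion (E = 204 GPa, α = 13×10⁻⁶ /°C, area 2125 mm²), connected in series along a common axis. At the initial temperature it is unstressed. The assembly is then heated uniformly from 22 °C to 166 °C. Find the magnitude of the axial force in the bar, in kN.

Free thermal expansion of the whole bar: Σ αᵢΔT Lᵢ = 12.3×10⁻⁶×144×190 + 20×10⁻⁶×144×310 + 13×10⁻⁶×144×650 = 2.446 mm.
The rigid supports impose zero overall length change; the single axial force P common to all segments must satisfy P Σ Lᵢ/(AᵢEᵢ) = δ_free.
Σ Lᵢ/(AᵢEᵢ) = 190/(1750×203×10³) + 310/(1375×107×10³) + 650/(2125×204×10³) = 4.141×10⁻⁶ mm/N.
Hence P = δ_free / Σ(L/AE) = 2.446/4.141×10⁻⁶ = 590.7 kN (compressive).

P ≈ 591 kN (compressive)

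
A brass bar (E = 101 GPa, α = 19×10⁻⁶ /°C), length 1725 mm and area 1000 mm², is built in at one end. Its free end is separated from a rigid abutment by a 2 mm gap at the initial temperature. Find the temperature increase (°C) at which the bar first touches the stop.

Contact occurs when the free expansion equals the gap: αΔT L = 2 mm.
So ΔT = g/(αL) = 2/(19×10⁻⁶ × 1725) = 61.02 °C.

ΔT ≈ 61 °C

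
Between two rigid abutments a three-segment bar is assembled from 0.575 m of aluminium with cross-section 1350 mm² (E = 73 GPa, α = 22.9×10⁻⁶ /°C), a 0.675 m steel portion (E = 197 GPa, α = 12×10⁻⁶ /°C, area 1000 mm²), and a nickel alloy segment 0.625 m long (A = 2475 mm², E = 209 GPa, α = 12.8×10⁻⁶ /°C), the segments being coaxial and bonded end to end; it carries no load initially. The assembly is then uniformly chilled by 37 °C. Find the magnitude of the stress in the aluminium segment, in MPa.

σ ≈ 76.6 MPa (tensile)

With the walls removed the bar would change length by δ_free = Σ αᵢΔT Lᵢ = 22.9×10⁻⁶×37×575 + 12×10⁻⁶×37×675 + 12.8×10⁻⁶×37×625 = 1.083 mm.
Since the ends are fixed, an axial force P builds up, equal in every segment, with P · Σ Lᵢ/(AᵢEᵢ) = δ_free.
Σ Lᵢ/(AᵢEᵢ) = 575/(1350×73×10³) + 675/(1000×197×10³) + 625/(2475×209×10³) = 1.047×10⁻⁵ mm/N.
P = 1.083 / 1.047×10⁻⁵ = 103400 N = 103.4 kN, tensile.
σ_{aluminium} = P / A = 103400 / 1350 = 76.62 MPa.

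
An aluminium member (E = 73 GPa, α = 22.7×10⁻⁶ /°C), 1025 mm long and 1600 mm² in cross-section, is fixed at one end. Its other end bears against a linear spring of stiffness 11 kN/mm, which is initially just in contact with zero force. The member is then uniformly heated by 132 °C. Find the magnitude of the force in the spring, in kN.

P ≈ 30.8 kN

If the spring were absent the member would lengthen by αΔT L = 22.7×10⁻⁶ × 132 × 1025 = 3.071 mm.
With a force P in the spring, the elastic change of the member is PL/(AE) and that of the spring is P/k; compatibility requires their sum to equal δ_free.
So P = δ_free / [L/(AE) + 1/k] = 3.071 / [ 1025/(1600×73×10³) + 1/(11×10³) ].
P = 3.071 / 9.968×10⁻⁵ = 30810 N.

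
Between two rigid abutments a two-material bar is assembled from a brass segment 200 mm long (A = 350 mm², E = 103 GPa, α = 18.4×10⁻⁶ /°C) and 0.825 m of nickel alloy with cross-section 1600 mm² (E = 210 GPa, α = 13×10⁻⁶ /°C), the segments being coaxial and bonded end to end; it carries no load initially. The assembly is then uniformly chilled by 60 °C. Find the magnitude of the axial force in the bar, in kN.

P ≈ 108 kN (tensile)

With the walls removed the bar would change length by δ_free = Σ αᵢΔT Lᵢ = 18.4×10⁻⁶×60×200 + 13×10⁻⁶×60×825 = 0.8643 mm.
The walls prevent any net length change, so an axial force P (same in every segment) develops. Compatibility: P · Σ Lᵢ/(AᵢEᵢ) = δ_free.
The series flexibility is Σ Lᵢ/(AᵢEᵢ) = 200/(350×103×10³) + 825/(1600×210×10³) = 8.003×10⁻⁶ mm/N.
So P = 0.8643 / 8.003×10⁻⁶ = 108 kN, tensile.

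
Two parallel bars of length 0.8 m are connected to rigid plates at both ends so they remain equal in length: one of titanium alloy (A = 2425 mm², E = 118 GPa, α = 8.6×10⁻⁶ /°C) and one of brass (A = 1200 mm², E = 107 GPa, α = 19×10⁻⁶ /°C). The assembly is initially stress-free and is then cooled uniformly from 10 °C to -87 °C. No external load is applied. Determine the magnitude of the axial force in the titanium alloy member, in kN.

P ≈ 89.4 kN (compressive in the titanium alloy)

The brass has the larger α, so on cooling it would change length more than the titanium alloy if both were free. The rigid plates force a common final length, so the brass is put into tension and the titanium alloy into compression, with equal and opposite forces P (no external load).
Equating the net (thermal + elastic) strains gives |α₁ − α₂|·ΔT = P·[1/(A₁E₁) + 1/(A₂E₂)].
|α₁ − α₂|·ΔT = 10.4×10⁻⁶ × 97 = 0.001009.
1/(A₁E₁) + 1/(A₂E₂) = 1/(2425×118×10³) + 1/(1200×107×10³) = 1.128×10⁻⁸ N⁻¹.
P = 0.001009 / 1.128×10⁻⁸ = 89410 N = 89.41 kN.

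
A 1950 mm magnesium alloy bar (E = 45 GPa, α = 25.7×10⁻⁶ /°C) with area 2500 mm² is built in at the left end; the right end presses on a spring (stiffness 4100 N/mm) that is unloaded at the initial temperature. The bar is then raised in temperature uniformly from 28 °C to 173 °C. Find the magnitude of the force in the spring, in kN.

P ≈ 27.8 kN

Free thermal expansion: δ_free = αΔT L = 25.7×10⁻⁶ × 145 × 1950 = 7.267 mm.
With a force P in the spring, the elastic change of the bar is PL/(AE) and that of the spring is P/k; compatibility requires their sum to equal δ_free.
So P = δ_free / [L/(AE) + 1/k] = 7.267 / [ 1950/(2500×45×10³) + 1/(4100) ].
P = 7.267 / 0.0002612 = 27820 N.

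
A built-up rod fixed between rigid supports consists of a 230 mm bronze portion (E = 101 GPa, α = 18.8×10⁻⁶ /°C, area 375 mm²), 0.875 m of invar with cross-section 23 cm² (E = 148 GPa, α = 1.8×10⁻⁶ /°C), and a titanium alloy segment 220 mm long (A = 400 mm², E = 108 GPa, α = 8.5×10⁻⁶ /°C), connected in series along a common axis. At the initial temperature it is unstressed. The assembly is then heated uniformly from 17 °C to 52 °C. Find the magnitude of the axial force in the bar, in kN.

If the supports were absent, the total length change would be Σ αᵢΔT Lᵢ = 18.8×10⁻⁶×35×230 + 1.8×10⁻⁶×35×875 + 8.5×10⁻⁶×35×220 = 0.2719 mm.
The rigid supports impose zero overall length change; the single axial force P common to all segments must satisfy P Σ Lᵢ/(AᵢEᵢ) = δ_free.
Σ Lᵢ/(AᵢEᵢ) = 230/(375×101×10³) + 875/(2300×148×10³) + 220/(400×108×10³) = 1.374×10⁻⁵ mm/N.
Hence P = δ_free / Σ(L/AE) = 0.2719/1.374×10⁻⁵ = 19.8 kN (compressive).

P ≈ 19.8 kN (compressive)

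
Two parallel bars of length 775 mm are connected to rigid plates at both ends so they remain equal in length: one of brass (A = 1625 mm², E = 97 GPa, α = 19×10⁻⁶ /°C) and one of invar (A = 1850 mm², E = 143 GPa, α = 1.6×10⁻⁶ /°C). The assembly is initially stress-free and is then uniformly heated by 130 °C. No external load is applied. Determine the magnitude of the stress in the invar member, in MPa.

Equilibrium of a rigid end plate with no external load gives equal and opposite internal forces ±P in the two members. Since α_{brass} > α_{invar}, heating drives the brass into compression and the invar into tension.
Compatibility of the two members (thermal + elastic change equal): (α₁ − α₂)ΔT = P·[1/(A₁E₁) + 1/(A₂E₂)].
|α₁ − α₂|·ΔT = 17.4×10⁻⁶ × 130 = 0.002262.
1/(A₁E₁) + 1/(A₂E₂) = 1/(1625×97×10³) + 1/(1850×143×10³) = 1.012×10⁻⁸ N⁻¹.
So P = 0.002262 / 1.012×10⁻⁸ = 223.4 kN.
σ_{invar} = P/A₂ = 223400/1850 = 120.8 MPa, tensile.

σ ≈ 121 MPa (tensile)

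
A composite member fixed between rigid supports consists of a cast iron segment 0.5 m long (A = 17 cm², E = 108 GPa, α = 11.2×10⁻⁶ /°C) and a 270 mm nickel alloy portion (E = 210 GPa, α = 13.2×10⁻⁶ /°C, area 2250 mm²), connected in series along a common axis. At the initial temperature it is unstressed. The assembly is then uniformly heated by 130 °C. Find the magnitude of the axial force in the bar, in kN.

With the walls removed the bar would change length by δ_free = Σ αᵢΔT Lᵢ = 11.2×10⁻⁶×130×500 + 13.2×10⁻⁶×130×270 = 1.191 mm.
The rigid supports impose zero overall length change; the single axial force P common to all segments must satisfy P Σ Lᵢ/(AᵢEᵢ) = δ_free.
Σ Lᵢ/(AᵢEᵢ) = 500/(1700×108×10³) + 270/(2250×210×10³) = 3.295×10⁻⁶ mm/N.
P = 1.191 / 3.295×10⁻⁶ = 361600 N = 361.6 kN, compressive.

P ≈ 362 kN (compressive)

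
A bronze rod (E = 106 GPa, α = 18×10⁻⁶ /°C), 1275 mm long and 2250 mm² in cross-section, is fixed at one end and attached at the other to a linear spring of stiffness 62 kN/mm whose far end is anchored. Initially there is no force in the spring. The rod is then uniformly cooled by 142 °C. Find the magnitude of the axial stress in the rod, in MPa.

σ ≈ 67.4 MPa (tensile)

If the spring were absent the rod would shorten by αΔT L = 18×10⁻⁶ × 142 × 1275 = 3.259 mm.
Let P be the tensile force in the spring. The rod extends elastically by PL/(AE) and the spring stretches by P/k; together these equal δ_free.
P [ L/(AE) + 1/k ] = δ_free → P [ 1275/(2250×106×10³) + 1/(62×10³) ] = 3.259.
P = 3.259 / 2.147×10⁻⁵ = 151800 N.
σ = P/A = 151800/2250 = 67.45 MPa.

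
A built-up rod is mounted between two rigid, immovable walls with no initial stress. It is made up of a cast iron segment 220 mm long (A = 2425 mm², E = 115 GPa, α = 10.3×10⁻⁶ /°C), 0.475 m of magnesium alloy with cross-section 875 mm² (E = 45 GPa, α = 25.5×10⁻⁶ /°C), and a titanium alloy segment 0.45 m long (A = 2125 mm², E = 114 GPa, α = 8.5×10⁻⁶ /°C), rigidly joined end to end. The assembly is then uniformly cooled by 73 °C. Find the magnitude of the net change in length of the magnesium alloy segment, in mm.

|ΔL| ≈ 0.206 mm

If the supports were absent, the total length change would be Σ αᵢΔT Lᵢ = 10.3×10⁻⁶×73×220 + 25.5×10⁻⁶×73×475 + 8.5×10⁻⁶×73×450 = 1.329 mm.
The walls prevent any net length change, so an axial force P (same in every segment) develops. Compatibility: P · Σ Lᵢ/(AᵢEᵢ) = δ_free.
Σ Lᵢ/(AᵢEᵢ) = 220/(2425×115×10³) + 475/(875×45×10³) + 450/(2125×114×10³) = 1.471×10⁻⁵ mm/N.
So P = 1.329 / 1.471×10⁻⁵ = 90.34 kN, tensile.
For the magnesium alloy segment, free thermal change = 25.5×10⁻⁶×73×475 = 0.8842 mm and elastic change from P = 90340×475/(875×45×10³) = 1.09 mm; these oppose, so the net change is 0.206 mm (segment lengthens).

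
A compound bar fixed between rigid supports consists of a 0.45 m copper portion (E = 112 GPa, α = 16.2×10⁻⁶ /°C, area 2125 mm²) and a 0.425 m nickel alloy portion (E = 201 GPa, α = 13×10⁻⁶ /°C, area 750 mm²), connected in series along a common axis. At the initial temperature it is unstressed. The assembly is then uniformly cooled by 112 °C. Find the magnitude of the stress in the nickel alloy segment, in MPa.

σ ≈ 406 MPa (tensile)

Free thermal contraction of the whole bar: Σ αᵢΔT Lᵢ = 16.2×10⁻⁶×112×450 + 13×10⁻⁶×112×425 = 1.435 mm.
Since the ends are fixed, an axial force P builds up, equal in every segment, with P · Σ Lᵢ/(AᵢEᵢ) = δ_free.
Σ Lᵢ/(AᵢEᵢ) = 450/(2125×112×10³) + 425/(750×201×10³) = 4.71×10⁻⁶ mm/N.
P = 1.435 / 4.71×10⁻⁶ = 304700 N = 304.7 kN, tensile.
σ_{nickel alloy} = P / A = 304700 / 750 = 406.3 MPa.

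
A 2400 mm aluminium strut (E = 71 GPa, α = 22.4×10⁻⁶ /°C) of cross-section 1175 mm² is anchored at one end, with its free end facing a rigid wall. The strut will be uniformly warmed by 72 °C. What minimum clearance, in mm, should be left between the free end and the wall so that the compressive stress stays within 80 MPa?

Free expansion if unrestrained: δ_free = αΔT L = 22.4×10⁻⁶ × 72 × 2400 = 3.871 mm.
A stress of 80 MPa corresponds to the wall pushing the strut back by σL/E = 80×2400/(71×10³) = 2.704 mm.
The gap must absorb the remainder: g_min = 3.871 − 2.704 = 1.166 mm.

g ≈ 1.17 mm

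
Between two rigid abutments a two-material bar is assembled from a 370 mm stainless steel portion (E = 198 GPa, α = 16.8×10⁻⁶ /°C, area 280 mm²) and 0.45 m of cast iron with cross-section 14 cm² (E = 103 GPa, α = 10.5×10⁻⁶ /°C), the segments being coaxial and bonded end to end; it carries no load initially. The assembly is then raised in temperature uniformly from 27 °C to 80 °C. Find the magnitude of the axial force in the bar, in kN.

P ≈ 59.2 kN (compressive)

Free thermal expansion of the whole bar: Σ αᵢΔT Lᵢ = 16.8×10⁻⁶×53×370 + 10.5×10⁻⁶×53×450 = 0.5799 mm.
The rigid supports impose zero overall length change; the single axial force P common to all segments must satisfy P Σ Lᵢ/(AᵢEᵢ) = δ_free.
The series flexibility is Σ Lᵢ/(AᵢEᵢ) = 370/(280×198×10³) + 450/(1400×103×10³) = 9.795×10⁻⁶ mm/N.
So P = 0.5799 / 9.795×10⁻⁶ = 59.2 kN, compressive.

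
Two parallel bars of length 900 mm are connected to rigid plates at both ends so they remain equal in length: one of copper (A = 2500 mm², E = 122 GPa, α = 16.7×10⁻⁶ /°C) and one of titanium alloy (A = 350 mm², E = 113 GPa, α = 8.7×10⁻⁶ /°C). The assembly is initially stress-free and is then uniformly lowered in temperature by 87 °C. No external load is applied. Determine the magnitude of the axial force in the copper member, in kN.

P ≈ 24.4 kN (tensile in the copper)

Equilibrium of a rigid end plate with no external load gives equal and opposite internal forces ±P in the two members. Since α_{copper} > α_{titanium alloy}, cooling drives the copper into tension and the titanium alloy into compression.
Setting the final lengths equal and cancelling L: (α₁ − α₂)ΔT = P/(A₁E₁) + P/(A₂E₂).
|α₁ − α₂|·ΔT = 8×10⁻⁶ × 87 = 0.000696.
1/(A₁E₁) + 1/(A₂E₂) = 1/(2500×122×10³) + 1/(350×113×10³) = 2.856×10⁻⁸ N⁻¹.
So P = 0.000696 / 2.856×10⁻⁸ = 24.37 kN.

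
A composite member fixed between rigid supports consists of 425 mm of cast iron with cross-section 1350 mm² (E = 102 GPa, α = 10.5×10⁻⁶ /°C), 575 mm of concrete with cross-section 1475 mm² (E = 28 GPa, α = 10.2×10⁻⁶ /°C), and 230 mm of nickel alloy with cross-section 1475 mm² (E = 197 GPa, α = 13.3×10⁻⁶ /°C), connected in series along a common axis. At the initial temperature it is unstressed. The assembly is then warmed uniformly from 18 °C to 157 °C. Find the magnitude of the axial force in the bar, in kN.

P ≈ 105 kN (compressive)

If the supports were absent, the total length change would be Σ αᵢΔT Lᵢ = 10.5×10⁻⁶×139×425 + 10.2×10⁻⁶×139×575 + 13.3×10⁻⁶×139×230 = 1.861 mm.
Since the ends are fixed, an axial force P builds up, equal in every segment, with P · Σ Lᵢ/(AᵢEᵢ) = δ_free.
Σ Lᵢ/(AᵢEᵢ) = 425/(1350×102×10³) + 575/(1475×28×10³) + 230/(1475×197×10³) = 1.78×10⁻⁵ mm/N.
P = 1.861 / 1.78×10⁻⁵ = 104500 N = 104.5 kN, compressive.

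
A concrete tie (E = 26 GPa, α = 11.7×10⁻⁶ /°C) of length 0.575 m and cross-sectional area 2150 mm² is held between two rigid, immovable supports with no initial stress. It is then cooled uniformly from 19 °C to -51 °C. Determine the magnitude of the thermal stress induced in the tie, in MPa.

σ ≈ 21.3 MPa (tensile)

The supports are rigid, so the total axial strain is zero. The restrained thermal strain is ε = αΔT = 11.7×10⁻⁶ × 70 = 819×10⁻⁶.
The stress required to suppress this strain is σ = Eε = 26×10³ × 819×10⁻⁶ = 21.29 MPa, tensile since the tie is trying to contract.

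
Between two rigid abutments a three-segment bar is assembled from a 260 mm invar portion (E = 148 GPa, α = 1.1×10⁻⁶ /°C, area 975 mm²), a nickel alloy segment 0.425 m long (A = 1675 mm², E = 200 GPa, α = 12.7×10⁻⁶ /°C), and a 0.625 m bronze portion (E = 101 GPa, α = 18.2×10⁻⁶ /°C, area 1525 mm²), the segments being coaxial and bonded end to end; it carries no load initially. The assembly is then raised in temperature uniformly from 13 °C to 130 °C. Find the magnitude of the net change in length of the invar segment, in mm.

If the supports were absent, the total length change would be Σ αᵢΔT Lᵢ = 1.1×10⁻⁶×117×260 + 12.7×10⁻⁶×117×425 + 18.2×10⁻⁶×117×625 = 1.996 mm.
The walls prevent any net length change, so an axial force P (same in every segment) develops. Compatibility: P · Σ Lᵢ/(AᵢEᵢ) = δ_free.
The series flexibility is Σ Lᵢ/(AᵢEᵢ) = 260/(975×148×10³) + 425/(1675×200×10³) + 625/(1525×101×10³) = 7.128×10⁻⁶ mm/N.
So P = 1.996 / 7.128×10⁻⁶ = 280 kN, compressive.
For the invar segment, free thermal change = 1.1×10⁻⁶×117×260 = 0.03346 mm and elastic change from P = 280000×260/(975×148×10³) = 0.5045 mm; these oppose, so the net change is 0.471 mm (segment shortens).

|ΔL| ≈ 0.471 mm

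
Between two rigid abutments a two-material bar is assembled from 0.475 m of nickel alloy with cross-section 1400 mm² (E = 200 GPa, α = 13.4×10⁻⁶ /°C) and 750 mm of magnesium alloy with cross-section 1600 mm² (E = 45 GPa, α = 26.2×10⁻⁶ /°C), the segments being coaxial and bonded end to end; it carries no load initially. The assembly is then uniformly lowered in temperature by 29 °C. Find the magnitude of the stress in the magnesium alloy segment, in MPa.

σ ≈ 38.9 MPa (tensile)

With the walls removed the bar would change length by δ_free = Σ αᵢΔT Lᵢ = 13.4×10⁻⁶×29×475 + 26.2×10⁻⁶×29×750 = 0.7544 mm.
The walls prevent any net length change, so an axial force P (same in every segment) develops. Compatibility: P · Σ Lᵢ/(AᵢEᵢ) = δ_free.
The series flexibility is Σ Lᵢ/(AᵢEᵢ) = 475/(1400×200×10³) + 750/(1600×45×10³) = 1.211×10⁻⁵ mm/N.
So P = 0.7544 / 1.211×10⁻⁵ = 62.28 kN, tensile.
σ_{magnesium alloy} = P / A = 62280 / 1600 = 38.93 MPa.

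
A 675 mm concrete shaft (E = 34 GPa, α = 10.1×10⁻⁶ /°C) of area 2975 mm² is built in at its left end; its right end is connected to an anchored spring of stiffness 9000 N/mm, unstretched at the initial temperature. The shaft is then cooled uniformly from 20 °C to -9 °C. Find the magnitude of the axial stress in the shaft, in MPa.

σ ≈ 0.564 MPa (tensile)

The unrestrained thermal change is αΔT L = 10.1×10⁻⁶ × 29 × 675 = 0.1977 mm.
With a force P in the spring, the elastic change of the shaft is PL/(AE) and that of the spring is P/k; compatibility requires their sum to equal δ_free.
So P = δ_free / [L/(AE) + 1/k] = 0.1977 / [ 675/(2975×34×10³) + 1/(9000) ].
P = 0.1977 / 0.0001178 = 1679 N.
σ = P/A = 1679/2975 = 0.5642 MPa.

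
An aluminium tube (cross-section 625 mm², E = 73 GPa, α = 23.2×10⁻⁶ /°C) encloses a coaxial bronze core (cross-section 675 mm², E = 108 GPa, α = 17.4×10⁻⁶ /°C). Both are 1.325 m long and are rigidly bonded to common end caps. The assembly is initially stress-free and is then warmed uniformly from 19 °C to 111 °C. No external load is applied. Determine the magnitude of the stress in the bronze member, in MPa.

σ ≈ 22.2 MPa (tensile)

Equilibrium of a rigid end plate with no external load gives equal and opposite internal forces ±P in the two members. Since α_{aluminium} > α_{bronze}, heating drives the aluminium into compression and the bronze into tension.
Equating the net (thermal + elastic) strains gives |α₁ − α₂|·ΔT = P·[1/(A₁E₁) + 1/(A₂E₂)].
|α₁ − α₂|·ΔT = 5.8×10⁻⁶ × 92 = 0.0005336.
1/(A₁E₁) + 1/(A₂E₂) = 1/(625×73×10³) + 1/(675×108×10³) = 3.564×10⁻⁸ N⁻¹.
P = 0.0005336 / 3.564×10⁻⁸ = 14970 N = 14.97 kN.
σ_{bronze} = P/A₂ = 14970/675 = 22.18 MPa, tensile.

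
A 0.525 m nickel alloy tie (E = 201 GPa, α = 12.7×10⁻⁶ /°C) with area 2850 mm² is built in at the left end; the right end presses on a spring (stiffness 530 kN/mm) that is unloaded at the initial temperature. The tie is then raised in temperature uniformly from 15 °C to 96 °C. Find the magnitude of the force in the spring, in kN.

If the spring were absent the tie would lengthen by αΔT L = 12.7×10⁻⁶ × 81 × 525 = 0.5401 mm.
Let P be the compressive force at the spring. The tie shortens elastically by PL/(AE) and the spring compresses by P/k; together these equal δ_free.
P [ L/(AE) + 1/k ] = δ_free → P [ 525/(2850×201×10³) + 1/(530×10³) ] = 0.5401.
P = 0.5401 / 2.803×10⁻⁶ = 192700 N.

P ≈ 193 kN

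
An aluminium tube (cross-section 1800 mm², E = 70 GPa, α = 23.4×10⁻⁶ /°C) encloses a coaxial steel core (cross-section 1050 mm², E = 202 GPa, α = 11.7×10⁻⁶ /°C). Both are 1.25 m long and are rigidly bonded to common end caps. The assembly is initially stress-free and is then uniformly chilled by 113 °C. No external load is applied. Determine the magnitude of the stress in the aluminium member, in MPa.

Equilibrium of a rigid end plate with no external load gives equal and opposite internal forces ±P in the two members. Since α_{aluminium} > α_{steel}, cooling drives the aluminium into tension and the steel into compression.
Equating the net (thermal + elastic) strains gives |α₁ − α₂|·ΔT = P·[1/(A₁E₁) + 1/(A₂E₂)].
|α₁ − α₂|·ΔT = 11.7×10⁻⁶ × 113 = 0.001322.
1/(A₁E₁) + 1/(A₂E₂) = 1/(1800×70×10³) + 1/(1050×202×10³) = 1.265×10⁻⁸ N⁻¹.
P = 0.001322 / 1.265×10⁻⁸ = 104500 N = 104.5 kN.
σ_{aluminium} = P/A₁ = 104500/1800 = 58.06 MPa, tensile.

σ ≈ 58.1 MPa (tensile)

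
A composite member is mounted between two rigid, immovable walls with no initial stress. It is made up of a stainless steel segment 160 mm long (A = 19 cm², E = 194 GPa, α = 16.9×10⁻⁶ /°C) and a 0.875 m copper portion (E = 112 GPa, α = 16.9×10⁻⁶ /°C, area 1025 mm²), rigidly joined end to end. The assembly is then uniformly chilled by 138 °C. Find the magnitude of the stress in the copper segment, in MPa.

σ ≈ 292 MPa (tensile)

If the supports were absent, the total length change would be Σ αᵢΔT Lᵢ = 16.9×10⁻⁶×138×160 + 16.9×10⁻⁶×138×875 = 2.414 mm.
The rigid supports impose zero overall length change; the single axial force P common to all segments must satisfy P Σ Lᵢ/(AᵢEᵢ) = δ_free.
Σ Lᵢ/(AᵢEᵢ) = 160/(1900×194×10³) + 875/(1025×112×10³) = 8.056×10⁻⁶ mm/N.
Hence P = δ_free / Σ(L/AE) = 2.414/8.056×10⁻⁶ = 299.6 kN (tensile).
σ_{copper} = P / A = 299600 / 1025 = 292.3 MPa.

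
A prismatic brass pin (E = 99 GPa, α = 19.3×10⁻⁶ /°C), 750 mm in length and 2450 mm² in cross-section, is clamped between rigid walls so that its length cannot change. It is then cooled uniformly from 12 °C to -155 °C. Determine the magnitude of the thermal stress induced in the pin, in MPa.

σ ≈ 319 MPa (tensile)

The supports are rigid, so the total axial strain is zero. The restrained thermal strain is ε = αΔT = 19.3×10⁻⁶ × 167 = 3223.1×10⁻⁶.
σ = EαΔT = 99×10³ × 19.3×10⁻⁶ × 167 = 319.1 MPa (tensile; the pin is trying to contract).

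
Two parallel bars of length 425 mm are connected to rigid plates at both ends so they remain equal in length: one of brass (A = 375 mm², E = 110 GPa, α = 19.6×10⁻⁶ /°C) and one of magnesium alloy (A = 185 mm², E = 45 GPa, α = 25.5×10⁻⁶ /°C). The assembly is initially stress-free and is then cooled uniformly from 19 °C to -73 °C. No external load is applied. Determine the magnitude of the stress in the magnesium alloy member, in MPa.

Equilibrium of a rigid end plate with no external load gives equal and opposite internal forces ±P in the two members. Since α_{magnesium alloy} > α_{brass}, cooling drives the magnesium alloy into tension and the brass into compression.
Compatibility of the two members (thermal + elastic change equal): (α₁ − α₂)ΔT = P·[1/(A₁E₁) + 1/(A₂E₂)].
|α₁ − α₂|·ΔT = 5.9×10⁻⁶ × 92 = 0.0005428.
1/(A₁E₁) + 1/(A₂E₂) = 1/(375×110×10³) + 1/(185×45×10³) = 1.444×10⁻⁷ N⁻¹.
P = 0.0005428 / 1.444×10⁻⁷ = 3760 N = 3.76 kN.
σ_{magnesium alloy} = P/A₂ = 3760/185 = 20.32 MPa, tensile.

σ ≈ 20.3 MPa (tensile)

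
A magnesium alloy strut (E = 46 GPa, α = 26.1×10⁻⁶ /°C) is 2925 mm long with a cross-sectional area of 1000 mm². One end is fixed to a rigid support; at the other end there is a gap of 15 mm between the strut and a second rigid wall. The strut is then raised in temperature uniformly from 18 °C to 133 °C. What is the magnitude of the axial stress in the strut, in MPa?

σ ≈ 0 MPa

If the wall were absent the strut would grow by αΔT L = 26.1×10⁻⁶ × 115 × 2925 = 8.779 mm.
This is smaller than the 15 mm clearance, so the strut expands freely without reaching the stop — the stress is zero.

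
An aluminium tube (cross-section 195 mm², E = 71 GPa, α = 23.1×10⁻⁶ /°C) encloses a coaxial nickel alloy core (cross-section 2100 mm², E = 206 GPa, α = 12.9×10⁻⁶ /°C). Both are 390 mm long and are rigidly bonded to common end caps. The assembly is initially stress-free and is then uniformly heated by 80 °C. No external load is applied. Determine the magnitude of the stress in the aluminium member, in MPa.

The aluminium has the larger α, so on heating it would change length more than the nickel alloy if both were free. The rigid plates force a common final length, so the aluminium is put into compression and the nickel alloy into tension, with equal and opposite forces P (no external load).
Compatibility of the two members (thermal + elastic change equal): (α₁ − α₂)ΔT = P·[1/(A₁E₁) + 1/(A₂E₂)].
|α₁ − α₂|·ΔT = 10.2×10⁻⁶ × 80 = 0.000816.
1/(A₁E₁) + 1/(A₂E₂) = 1/(195×71×10³) + 1/(2100×206×10³) = 7.454×10⁻⁸ N⁻¹.
P = 0.000816 / 7.454×10⁻⁸ = 10950 N = 10.95 kN.
σ_{aluminium} = P/A₁ = 10950/195 = 56.14 MPa, compressive.

σ ≈ 56.1 MPa (compressive)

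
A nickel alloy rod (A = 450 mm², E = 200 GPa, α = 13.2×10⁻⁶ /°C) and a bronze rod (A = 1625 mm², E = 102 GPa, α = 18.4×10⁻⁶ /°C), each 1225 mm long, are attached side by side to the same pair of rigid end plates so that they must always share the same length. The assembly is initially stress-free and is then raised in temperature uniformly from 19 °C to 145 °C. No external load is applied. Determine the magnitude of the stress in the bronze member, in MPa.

Equilibrium of a rigid end plate with no external load gives equal and opposite internal forces ±P in the two members. Since α_{bronze} > α_{nickel alloy}, heating drives the bronze into compression and the nickel alloy into tension.
Setting the final lengths equal and cancelling L: (α₁ − α₂)ΔT = P/(A₁E₁) + P/(A₂E₂).
|α₁ − α₂|·ΔT = 5.2×10⁻⁶ × 126 = 0.0006552.
1/(A₁E₁) + 1/(A₂E₂) = 1/(450×200×10³) + 1/(1625×102×10³) = 1.714×10⁻⁸ N⁻¹.
So P = 0.0006552 / 1.714×10⁻⁸ = 38.22 kN.
σ_{bronze} = P/A₂ = 38220/1625 = 23.52 MPa, compressive.

σ ≈ 23.5 MPa (compressive)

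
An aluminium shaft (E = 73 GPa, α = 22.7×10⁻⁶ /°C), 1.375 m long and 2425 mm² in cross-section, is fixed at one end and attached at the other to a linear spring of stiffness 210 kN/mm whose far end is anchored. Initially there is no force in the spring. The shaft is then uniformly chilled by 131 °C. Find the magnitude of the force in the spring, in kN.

P ≈ 326 kN

The unrestrained thermal change is αΔT L = 22.7×10⁻⁶ × 131 × 1375 = 4.089 mm.
Let P be the tensile force in the spring. The shaft extends elastically by PL/(AE) and the spring stretches by P/k; together these equal δ_free.
P [ L/(AE) + 1/k ] = δ_free → P [ 1375/(2425×73×10³) + 1/(210×10³) ] = 4.089.
P = 4.089 / 1.253×10⁻⁵ = 326300 N.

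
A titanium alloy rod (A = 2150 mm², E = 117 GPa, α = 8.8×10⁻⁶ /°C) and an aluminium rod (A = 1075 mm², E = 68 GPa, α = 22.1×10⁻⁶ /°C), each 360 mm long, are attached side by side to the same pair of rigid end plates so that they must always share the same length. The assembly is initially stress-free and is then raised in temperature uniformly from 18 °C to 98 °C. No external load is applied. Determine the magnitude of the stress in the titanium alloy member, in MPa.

σ ≈ 28 MPa (tensile)

Equilibrium of a rigid end plate with no external load gives equal and opposite internal forces ±P in the two members. Since α_{aluminium} > α_{titanium alloy}, heating drives the aluminium into compression and the titanium alloy into tension.
Equating the net (thermal + elastic) strains gives |α₁ − α₂|·ΔT = P·[1/(A₁E₁) + 1/(A₂E₂)].
|α₁ − α₂|·ΔT = 13.3×10⁻⁶ × 80 = 0.001064.
1/(A₁E₁) + 1/(A₂E₂) = 1/(2150×117×10³) + 1/(1075×68×10³) = 1.766×10⁻⁸ N⁻¹.
So P = 0.001064 / 1.766×10⁻⁸ = 60.27 kN.
σ_{titanium alloy} = P/A₁ = 60270/2150 = 28.03 MPa, tensile.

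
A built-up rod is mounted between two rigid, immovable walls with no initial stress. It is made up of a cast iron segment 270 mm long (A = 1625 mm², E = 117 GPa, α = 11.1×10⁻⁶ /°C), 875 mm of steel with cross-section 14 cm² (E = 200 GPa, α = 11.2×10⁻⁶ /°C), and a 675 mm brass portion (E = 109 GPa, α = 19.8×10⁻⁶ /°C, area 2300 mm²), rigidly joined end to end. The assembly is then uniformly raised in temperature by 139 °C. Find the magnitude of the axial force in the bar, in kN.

Free thermal expansion of the whole bar: Σ αᵢΔT Lᵢ = 11.1×10⁻⁶×139×270 + 11.2×10⁻⁶×139×875 + 19.8×10⁻⁶×139×675 = 3.637 mm.
Since the ends are fixed, an axial force P builds up, equal in every segment, with P · Σ Lᵢ/(AᵢEᵢ) = δ_free.
Σ Lᵢ/(AᵢEᵢ) = 270/(1625×117×10³) + 875/(1400×200×10³) + 675/(2300×109×10³) = 7.238×10⁻⁶ mm/N.
So P = 3.637 / 7.238×10⁻⁶ = 502.4 kN, compressive.

P ≈ 502 kN (compressive)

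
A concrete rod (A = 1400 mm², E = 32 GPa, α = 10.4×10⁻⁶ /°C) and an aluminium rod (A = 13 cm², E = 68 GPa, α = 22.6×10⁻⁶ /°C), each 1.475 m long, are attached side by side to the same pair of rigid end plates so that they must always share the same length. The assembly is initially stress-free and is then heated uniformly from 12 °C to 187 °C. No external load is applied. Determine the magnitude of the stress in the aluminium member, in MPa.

σ ≈ 48.8 MPa (compressive)

Both members must finish at the same length. With the larger α, the aluminium tends to over-expand; the plates restrain it, putting the aluminium in compression and the concrete in tension. With no external load the two internal forces are equal and opposite, magnitude P.
Equating the net (thermal + elastic) strains gives |α₁ − α₂|·ΔT = P·[1/(A₁E₁) + 1/(A₂E₂)].
|α₁ − α₂|·ΔT = 12.2×10⁻⁶ × 175 = 0.002135.
1/(A₁E₁) + 1/(A₂E₂) = 1/(1400×32×10³) + 1/(1300×68×10³) = 3.363×10⁻⁸ N⁻¹.
So P = 0.002135 / 3.363×10⁻⁸ = 63.48 kN.
σ_{aluminium} = P/A₂ = 63480/1300 = 48.83 MPa, compressive.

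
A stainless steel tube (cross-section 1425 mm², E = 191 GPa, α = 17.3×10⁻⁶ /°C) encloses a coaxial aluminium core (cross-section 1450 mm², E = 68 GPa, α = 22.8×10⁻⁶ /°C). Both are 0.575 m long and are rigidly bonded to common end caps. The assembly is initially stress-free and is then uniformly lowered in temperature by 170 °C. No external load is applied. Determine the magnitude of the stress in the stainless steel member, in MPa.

σ ≈ 47.5 MPa (compressive)

The aluminium has the larger α, so on cooling it would change length more than the stainless steel if both were free. The rigid plates force a common final length, so the aluminium is put into tension and the stainless steel into compression, with equal and opposite forces P (no external load).
Compatibility of the two members (thermal + elastic change equal): (α₁ − α₂)ΔT = P·[1/(A₁E₁) + 1/(A₂E₂)].
|α₁ − α₂|·ΔT = 5.5×10⁻⁶ × 170 = 0.000935.
1/(A₁E₁) + 1/(A₂E₂) = 1/(1425×191×10³) + 1/(1450×68×10³) = 1.382×10⁻⁸ N⁻¹.
P = 0.000935 / 1.382×10⁻⁸ = 67670 N = 67.67 kN.
σ_{stainless steel} = P/A₁ = 67670/1425 = 47.49 MPa, compressive.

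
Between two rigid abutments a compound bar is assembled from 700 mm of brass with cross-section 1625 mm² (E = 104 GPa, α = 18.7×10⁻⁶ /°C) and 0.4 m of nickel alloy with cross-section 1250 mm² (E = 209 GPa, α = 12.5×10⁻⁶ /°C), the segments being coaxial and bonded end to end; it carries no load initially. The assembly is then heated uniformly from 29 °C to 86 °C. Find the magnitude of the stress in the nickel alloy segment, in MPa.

σ ≈ 145 MPa (compressive)

Free thermal expansion of the whole bar: Σ αᵢΔT Lᵢ = 18.7×10⁻⁶×57×700 + 12.5×10⁻⁶×57×400 = 1.031 mm.
Since the ends are fixed, an axial force P builds up, equal in every segment, with P · Σ Lᵢ/(AᵢEᵢ) = δ_free.
The series flexibility is Σ Lᵢ/(AᵢEᵢ) = 700/(1625×104×10³) + 400/(1250×209×10³) = 5.673×10⁻⁶ mm/N.
P = 1.031 / 5.673×10⁻⁶ = 181800 N = 181.8 kN, compressive.
σ_{nickel alloy} = P / A = 181800 / 1250 = 145.4 MPa.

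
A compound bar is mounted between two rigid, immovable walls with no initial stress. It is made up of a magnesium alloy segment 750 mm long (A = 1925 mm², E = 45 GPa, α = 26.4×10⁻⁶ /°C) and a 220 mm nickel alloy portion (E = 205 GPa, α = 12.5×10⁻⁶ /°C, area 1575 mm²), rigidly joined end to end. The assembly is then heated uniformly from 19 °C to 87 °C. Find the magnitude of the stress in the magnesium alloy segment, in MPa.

If the supports were absent, the total length change would be Σ αᵢΔT Lᵢ = 26.4×10⁻⁶×68×750 + 12.5×10⁻⁶×68×220 = 1.533 mm.
The rigid supports impose zero overall length change; the single axial force P common to all segments must satisfy P Σ Lᵢ/(AᵢEᵢ) = δ_free.
Σ Lᵢ/(AᵢEᵢ) = 750/(1925×45×10³) + 220/(1575×205×10³) = 9.339×10⁻⁶ mm/N.
Hence P = δ_free / Σ(L/AE) = 1.533/9.339×10⁻⁶ = 164.2 kN (compressive).
σ_{magnesium alloy} = P / A = 164200 / 1925 = 85.29 MPa.

σ ≈ 85.3 MPa (compressive)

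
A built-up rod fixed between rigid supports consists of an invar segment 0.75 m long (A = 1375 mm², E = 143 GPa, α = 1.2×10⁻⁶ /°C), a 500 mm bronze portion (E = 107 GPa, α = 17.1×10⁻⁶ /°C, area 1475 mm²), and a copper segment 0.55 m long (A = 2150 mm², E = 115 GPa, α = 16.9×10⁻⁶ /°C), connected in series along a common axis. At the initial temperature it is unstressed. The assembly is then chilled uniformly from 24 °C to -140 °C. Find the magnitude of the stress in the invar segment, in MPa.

Free thermal contraction of the whole bar: Σ αᵢΔT Lᵢ = 1.2×10⁻⁶×164×750 + 17.1×10⁻⁶×164×500 + 16.9×10⁻⁶×164×550 = 3.074 mm.
Since the ends are fixed, an axial force P builds up, equal in every segment, with P · Σ Lᵢ/(AᵢEᵢ) = δ_free.
The series flexibility is Σ Lᵢ/(AᵢEᵢ) = 750/(1375×143×10³) + 500/(1475×107×10³) + 550/(2150×115×10³) = 9.207×10⁻⁶ mm/N.
P = 3.074 / 9.207×10⁻⁶ = 333900 N = 333.9 kN, tensile.
σ_{invar} = P / A = 333900 / 1375 = 242.8 MPa.

σ ≈ 243 MPa (tensile)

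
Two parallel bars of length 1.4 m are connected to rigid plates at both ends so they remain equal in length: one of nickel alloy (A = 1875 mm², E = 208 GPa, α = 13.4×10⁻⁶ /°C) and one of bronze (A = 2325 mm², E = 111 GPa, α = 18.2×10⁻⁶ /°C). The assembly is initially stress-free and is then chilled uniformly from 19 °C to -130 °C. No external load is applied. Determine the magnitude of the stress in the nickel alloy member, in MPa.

Equilibrium of a rigid end plate with no external load gives equal and opposite internal forces ±P in the two members. Since α_{bronze} > α_{nickel alloy}, cooling drives the bronze into tension and the nickel alloy into compression.
Compatibility of the two members (thermal + elastic change equal): (α₁ − α₂)ΔT = P·[1/(A₁E₁) + 1/(A₂E₂)].
|α₁ − α₂|·ΔT = 4.8×10⁻⁶ × 149 = 0.0007152.
1/(A₁E₁) + 1/(A₂E₂) = 1/(1875×208×10³) + 1/(2325×111×10³) = 6.439×10⁻⁹ N⁻¹.
P = 0.0007152 / 6.439×10⁻⁹ = 111100 N = 111.1 kN.
σ_{nickel alloy} = P/A₁ = 111100/1875 = 59.24 MPa, compressive.

σ ≈ 59.2 MPa (compressive)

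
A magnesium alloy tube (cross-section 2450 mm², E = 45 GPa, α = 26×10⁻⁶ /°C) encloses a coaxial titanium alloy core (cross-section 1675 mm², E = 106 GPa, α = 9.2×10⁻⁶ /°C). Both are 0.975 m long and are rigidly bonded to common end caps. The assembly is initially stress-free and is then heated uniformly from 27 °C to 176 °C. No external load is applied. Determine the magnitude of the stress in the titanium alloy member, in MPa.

Both members must finish at the same length. With the larger α, the magnesium alloy tends to over-expand; the plates restrain it, putting the magnesium alloy in compression and the titanium alloy in tension. With no external load the two internal forces are equal and opposite, magnitude P.
Setting the final lengths equal and cancelling L: (α₁ − α₂)ΔT = P/(A₁E₁) + P/(A₂E₂).
|α₁ − α₂|·ΔT = 16.8×10⁻⁶ × 149 = 0.002503.
1/(A₁E₁) + 1/(A₂E₂) = 1/(2450×45×10³) + 1/(1675×106×10³) = 1.47×10⁻⁸ N⁻¹.
So P = 0.002503 / 1.47×10⁻⁸ = 170.3 kN.
σ_{titanium alloy} = P/A₂ = 170300/1675 = 101.6 MPa, tensile.

σ ≈ 102 MPa (tensile)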